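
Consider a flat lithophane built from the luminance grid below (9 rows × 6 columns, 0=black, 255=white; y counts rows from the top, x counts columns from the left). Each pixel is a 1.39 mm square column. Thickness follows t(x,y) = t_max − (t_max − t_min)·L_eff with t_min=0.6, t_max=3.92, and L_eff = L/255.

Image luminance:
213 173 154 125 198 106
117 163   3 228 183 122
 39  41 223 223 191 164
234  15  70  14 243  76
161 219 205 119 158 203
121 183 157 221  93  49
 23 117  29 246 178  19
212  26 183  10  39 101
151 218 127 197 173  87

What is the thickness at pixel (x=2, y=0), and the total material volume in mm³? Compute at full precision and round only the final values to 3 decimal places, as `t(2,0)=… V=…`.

t(2,0)=1.915 V=224.272

span = t_max - t_min = 3.92 - 0.6 = 3.320
L(2,0) = 154, L_eff = 154/255 = 0.603922
t(2,0) = 3.92 - 3.320·0.603922 = 1.915
Σt over all 9·6 pixels = 739991/6375 ≈ 116.0770196
V = pitch²·Σt = 1.39²·739991/6375 = 224.272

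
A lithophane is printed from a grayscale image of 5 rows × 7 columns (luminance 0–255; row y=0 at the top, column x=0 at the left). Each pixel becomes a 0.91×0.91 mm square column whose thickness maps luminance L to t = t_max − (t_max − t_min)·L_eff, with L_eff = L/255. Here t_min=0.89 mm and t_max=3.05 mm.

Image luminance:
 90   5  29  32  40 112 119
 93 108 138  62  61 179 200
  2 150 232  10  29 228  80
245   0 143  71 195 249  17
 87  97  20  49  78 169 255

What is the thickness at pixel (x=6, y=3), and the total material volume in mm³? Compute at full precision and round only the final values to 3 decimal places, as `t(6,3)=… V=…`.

t(6,3)=2.906 V=62.628

span = t_max - t_min = 3.05 - 0.89 = 2.160
L(6,3) = 17, L_eff = 17/255 = 0.066667
t(6,3) = 3.05 - 2.160·0.066667 = 2.906
Σt over all 5·7 pixels = 642847/8500 ≈ 75.6290588
V = pitch²·Σt = 0.91²·642847/8500 = 62.628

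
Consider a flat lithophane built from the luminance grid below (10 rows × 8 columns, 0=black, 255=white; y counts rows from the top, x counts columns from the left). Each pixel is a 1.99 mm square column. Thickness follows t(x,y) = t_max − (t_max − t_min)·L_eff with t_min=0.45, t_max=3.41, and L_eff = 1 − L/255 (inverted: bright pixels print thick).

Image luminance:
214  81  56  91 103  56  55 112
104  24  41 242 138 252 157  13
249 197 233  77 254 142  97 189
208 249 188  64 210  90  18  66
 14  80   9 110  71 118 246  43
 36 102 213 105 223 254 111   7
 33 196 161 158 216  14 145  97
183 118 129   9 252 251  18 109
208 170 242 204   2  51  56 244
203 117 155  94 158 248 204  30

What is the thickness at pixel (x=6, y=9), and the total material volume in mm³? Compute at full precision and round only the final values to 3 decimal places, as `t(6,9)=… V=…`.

span = t_max - t_min = 3.41 - 0.45 = 2.960
L(6,9) = 204, L_eff = 1 - 204/255 = 0.200000 (inverted)
t(6,9) = 3.41 - 2.960·0.200000 = 2.818
Σt over all 10·8 pixels = 1005538/6375 ≈ 157.7314510
V = pitch²·Σt = 1.99²·1005538/6375 = 624.632

t(6,9)=2.818 V=624.632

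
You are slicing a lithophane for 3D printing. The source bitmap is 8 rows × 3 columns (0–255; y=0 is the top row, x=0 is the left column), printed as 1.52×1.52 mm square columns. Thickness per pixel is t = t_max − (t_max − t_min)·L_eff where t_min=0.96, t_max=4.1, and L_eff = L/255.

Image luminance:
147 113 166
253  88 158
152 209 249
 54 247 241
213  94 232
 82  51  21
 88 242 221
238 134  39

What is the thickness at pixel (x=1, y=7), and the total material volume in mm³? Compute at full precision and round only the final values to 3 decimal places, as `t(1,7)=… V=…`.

span = t_max - t_min = 4.1 - 0.96 = 3.140
L(1,7) = 134, L_eff = 134/255 = 0.525490
t(1,7) = 4.1 - 3.140·0.525490 = 2.450
Σt over all 8·3 pixels = 111446/2125 ≈ 52.4451765
V = pitch²·Σt = 1.52²·111446/2125 = 121.169

t(1,7)=2.450 V=121.169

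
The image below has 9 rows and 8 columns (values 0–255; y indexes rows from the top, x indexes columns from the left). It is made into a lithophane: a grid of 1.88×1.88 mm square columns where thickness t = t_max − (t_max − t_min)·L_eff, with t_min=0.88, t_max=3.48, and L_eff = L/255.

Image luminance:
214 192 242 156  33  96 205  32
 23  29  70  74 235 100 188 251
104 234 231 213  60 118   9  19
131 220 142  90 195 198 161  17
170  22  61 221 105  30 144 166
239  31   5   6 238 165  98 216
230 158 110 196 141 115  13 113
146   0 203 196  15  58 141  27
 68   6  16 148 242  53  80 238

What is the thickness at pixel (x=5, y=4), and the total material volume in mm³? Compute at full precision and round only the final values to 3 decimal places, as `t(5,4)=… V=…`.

span = t_max - t_min = 3.48 - 0.88 = 2.600
L(5,4) = 30, L_eff = 30/255 = 0.117647
t(5,4) = 3.48 - 2.600·0.117647 = 3.174
Σt over all 9·8 pixels = 203608/1275 ≈ 159.6925490
V = pitch²·Σt = 1.88²·203608/1275 = 564.417

t(5,4)=3.174 V=564.417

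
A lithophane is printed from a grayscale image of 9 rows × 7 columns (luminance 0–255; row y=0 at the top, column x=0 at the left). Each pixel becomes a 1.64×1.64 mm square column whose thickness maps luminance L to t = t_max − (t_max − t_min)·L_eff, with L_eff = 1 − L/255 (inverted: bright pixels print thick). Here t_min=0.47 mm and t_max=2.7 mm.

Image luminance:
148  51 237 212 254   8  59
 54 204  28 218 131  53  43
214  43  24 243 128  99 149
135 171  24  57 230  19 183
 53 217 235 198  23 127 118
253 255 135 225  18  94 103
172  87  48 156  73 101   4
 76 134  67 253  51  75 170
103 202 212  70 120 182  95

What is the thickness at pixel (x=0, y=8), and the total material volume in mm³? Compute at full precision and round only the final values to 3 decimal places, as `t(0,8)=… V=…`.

span = t_max - t_min = 2.7 - 0.47 = 2.230
L(0,8) = 103, L_eff = 1 - 103/255 = 0.596078 (inverted)
t(0,8) = 2.7 - 2.230·0.596078 = 1.371
Σt over all 9·7 pixels = 2522107/25500 ≈ 98.9061569
V = pitch²·Σt = 1.64²·2522107/25500 = 266.018

t(0,8)=1.371 V=266.018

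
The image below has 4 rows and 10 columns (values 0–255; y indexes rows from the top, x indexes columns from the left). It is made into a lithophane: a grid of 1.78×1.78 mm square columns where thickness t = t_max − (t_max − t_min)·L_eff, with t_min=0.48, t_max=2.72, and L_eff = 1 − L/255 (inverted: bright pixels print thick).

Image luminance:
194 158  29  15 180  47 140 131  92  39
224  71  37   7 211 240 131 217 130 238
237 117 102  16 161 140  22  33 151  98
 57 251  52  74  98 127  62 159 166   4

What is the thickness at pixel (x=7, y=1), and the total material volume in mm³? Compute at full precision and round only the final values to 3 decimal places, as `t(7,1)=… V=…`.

t(7,1)=2.386 V=190.476

span = t_max - t_min = 2.72 - 0.48 = 2.240
L(7,1) = 217, L_eff = 1 - 217/255 = 0.149020 (inverted)
t(7,1) = 2.72 - 2.240·0.149020 = 2.386
Σt over all 4·10 pixels = 22544/375 ≈ 60.1173333
V = pitch²·Σt = 1.78²·22544/375 = 190.476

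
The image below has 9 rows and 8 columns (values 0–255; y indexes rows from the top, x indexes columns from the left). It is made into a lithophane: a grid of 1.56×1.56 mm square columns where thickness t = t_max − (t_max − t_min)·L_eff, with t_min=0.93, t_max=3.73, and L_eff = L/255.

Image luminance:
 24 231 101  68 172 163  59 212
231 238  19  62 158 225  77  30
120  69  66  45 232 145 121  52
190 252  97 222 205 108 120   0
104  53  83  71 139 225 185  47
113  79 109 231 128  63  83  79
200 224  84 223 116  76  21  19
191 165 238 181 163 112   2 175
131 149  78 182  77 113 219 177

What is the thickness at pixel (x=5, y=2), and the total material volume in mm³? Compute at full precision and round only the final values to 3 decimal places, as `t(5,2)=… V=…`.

t(5,2)=2.138 V=407.138

span = t_max - t_min = 3.73 - 0.93 = 2.800
L(5,2) = 145, L_eff = 145/255 = 0.568627
t(5,2) = 3.73 - 2.800·0.568627 = 2.138
Σt over all 9·8 pixels = 71102/425 ≈ 167.2988235
V = pitch²·Σt = 1.56²·71102/425 = 407.138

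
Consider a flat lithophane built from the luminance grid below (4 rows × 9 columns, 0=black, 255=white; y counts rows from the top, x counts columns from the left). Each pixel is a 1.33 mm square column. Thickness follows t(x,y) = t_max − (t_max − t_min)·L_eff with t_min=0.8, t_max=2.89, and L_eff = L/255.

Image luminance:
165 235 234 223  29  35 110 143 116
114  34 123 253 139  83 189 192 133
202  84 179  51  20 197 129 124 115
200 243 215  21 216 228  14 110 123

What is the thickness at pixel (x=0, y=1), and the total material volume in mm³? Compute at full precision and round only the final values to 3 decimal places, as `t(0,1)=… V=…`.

t(0,1)=1.956 V=111.242

span = t_max - t_min = 2.89 - 0.8 = 2.090
L(0,1) = 114, L_eff = 114/255 = 0.447059
t(0,1) = 2.89 - 2.090·0.447059 = 1.956
Σt over all 4·9 pixels = 1603631/25500 ≈ 62.8874902
V = pitch²·Σt = 1.33²·1603631/25500 = 111.242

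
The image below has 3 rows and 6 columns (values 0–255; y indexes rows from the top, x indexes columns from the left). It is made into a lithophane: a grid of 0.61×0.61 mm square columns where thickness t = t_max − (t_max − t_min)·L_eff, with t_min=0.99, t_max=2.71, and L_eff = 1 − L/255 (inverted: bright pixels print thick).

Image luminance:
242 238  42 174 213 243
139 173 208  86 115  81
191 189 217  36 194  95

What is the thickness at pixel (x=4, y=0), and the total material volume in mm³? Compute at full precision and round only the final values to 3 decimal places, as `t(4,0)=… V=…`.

span = t_max - t_min = 2.71 - 0.99 = 1.720
L(4,0) = 213, L_eff = 1 - 213/255 = 0.164706 (inverted)
t(4,0) = 2.71 - 1.720·0.164706 = 2.427
Σt over all 3·6 pixels = 474541/12750 ≈ 37.2189020
V = pitch²·Σt = 0.61²·474541/12750 = 13.849

t(4,0)=2.427 V=13.849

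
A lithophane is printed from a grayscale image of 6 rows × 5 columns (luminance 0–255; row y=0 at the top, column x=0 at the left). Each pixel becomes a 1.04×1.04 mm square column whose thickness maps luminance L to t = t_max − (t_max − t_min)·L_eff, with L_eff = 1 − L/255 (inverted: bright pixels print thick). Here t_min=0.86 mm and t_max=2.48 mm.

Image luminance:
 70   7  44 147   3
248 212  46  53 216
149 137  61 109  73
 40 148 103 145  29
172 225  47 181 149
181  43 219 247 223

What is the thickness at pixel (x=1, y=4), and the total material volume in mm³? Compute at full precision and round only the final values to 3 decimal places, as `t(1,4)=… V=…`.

t(1,4)=2.289 V=53.515

span = t_max - t_min = 2.48 - 0.86 = 1.620
L(1,4) = 225, L_eff = 1 - 225/255 = 0.117647 (inverted)
t(1,4) = 2.48 - 1.620·0.117647 = 2.289
Σt over all 6·5 pixels = 210279/4250 ≈ 49.4774118
V = pitch²·Σt = 1.04²·210279/4250 = 53.515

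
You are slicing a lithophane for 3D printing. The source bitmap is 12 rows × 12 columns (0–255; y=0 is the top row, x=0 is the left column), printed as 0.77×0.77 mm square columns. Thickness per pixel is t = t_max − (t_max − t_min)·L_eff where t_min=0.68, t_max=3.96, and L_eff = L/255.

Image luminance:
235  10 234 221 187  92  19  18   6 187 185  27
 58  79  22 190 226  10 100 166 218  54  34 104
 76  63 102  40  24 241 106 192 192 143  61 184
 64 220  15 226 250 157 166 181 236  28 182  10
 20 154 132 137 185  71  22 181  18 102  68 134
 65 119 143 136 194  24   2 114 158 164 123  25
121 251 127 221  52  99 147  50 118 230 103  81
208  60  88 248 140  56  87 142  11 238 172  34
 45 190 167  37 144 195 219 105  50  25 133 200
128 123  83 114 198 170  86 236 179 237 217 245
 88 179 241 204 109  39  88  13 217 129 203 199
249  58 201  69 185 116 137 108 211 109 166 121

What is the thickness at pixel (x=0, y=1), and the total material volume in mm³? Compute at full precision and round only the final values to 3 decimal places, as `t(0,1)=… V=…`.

span = t_max - t_min = 3.96 - 0.68 = 3.280
L(0,1) = 58, L_eff = 58/255 = 0.227451
t(0,1) = 3.96 - 3.280·0.227451 = 3.214
Σt over all 12·12 pixels = 709346/2125 ≈ 333.8098824
V = pitch²·Σt = 0.77²·709346/2125 = 197.916

t(0,1)=3.214 V=197.916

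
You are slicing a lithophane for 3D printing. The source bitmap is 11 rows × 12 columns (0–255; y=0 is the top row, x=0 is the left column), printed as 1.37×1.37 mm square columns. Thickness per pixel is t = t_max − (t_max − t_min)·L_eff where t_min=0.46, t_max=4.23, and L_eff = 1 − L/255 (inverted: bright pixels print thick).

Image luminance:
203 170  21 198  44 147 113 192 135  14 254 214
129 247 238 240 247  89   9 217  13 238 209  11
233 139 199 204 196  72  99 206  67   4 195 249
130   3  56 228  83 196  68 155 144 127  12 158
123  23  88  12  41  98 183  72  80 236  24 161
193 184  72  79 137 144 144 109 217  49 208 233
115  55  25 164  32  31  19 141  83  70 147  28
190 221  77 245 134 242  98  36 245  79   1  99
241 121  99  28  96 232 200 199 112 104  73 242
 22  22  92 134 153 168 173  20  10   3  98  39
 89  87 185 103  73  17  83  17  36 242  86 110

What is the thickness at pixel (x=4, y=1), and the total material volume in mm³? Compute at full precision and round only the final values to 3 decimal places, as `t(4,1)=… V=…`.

t(4,1)=4.112 V=561.024

span = t_max - t_min = 4.23 - 0.46 = 3.770
L(4,1) = 247, L_eff = 1 - 247/255 = 0.031373 (inverted)
t(4,1) = 4.23 - 3.770·0.031373 = 4.112
Σt over all 11·12 pixels = 7622207/25500 ≈ 298.9100784
V = pitch²·Σt = 1.37²·7622207/25500 = 561.024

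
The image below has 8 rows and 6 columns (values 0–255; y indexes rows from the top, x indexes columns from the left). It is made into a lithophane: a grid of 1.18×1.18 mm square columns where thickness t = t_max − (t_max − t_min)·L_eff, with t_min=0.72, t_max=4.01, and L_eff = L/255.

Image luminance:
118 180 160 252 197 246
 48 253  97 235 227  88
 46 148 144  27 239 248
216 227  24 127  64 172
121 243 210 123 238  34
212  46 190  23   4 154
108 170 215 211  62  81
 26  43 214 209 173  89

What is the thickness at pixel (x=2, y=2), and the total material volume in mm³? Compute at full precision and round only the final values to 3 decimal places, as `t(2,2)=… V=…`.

t(2,2)=2.152 V=142.580

span = t_max - t_min = 4.01 - 0.72 = 3.290
L(2,2) = 144, L_eff = 144/255 = 0.564706
t(2,2) = 4.01 - 3.290·0.564706 = 2.152
Σt over all 8·6 pixels = 1305581/12750 ≈ 102.3985098
V = pitch²·Σt = 1.18²·1305581/12750 = 142.580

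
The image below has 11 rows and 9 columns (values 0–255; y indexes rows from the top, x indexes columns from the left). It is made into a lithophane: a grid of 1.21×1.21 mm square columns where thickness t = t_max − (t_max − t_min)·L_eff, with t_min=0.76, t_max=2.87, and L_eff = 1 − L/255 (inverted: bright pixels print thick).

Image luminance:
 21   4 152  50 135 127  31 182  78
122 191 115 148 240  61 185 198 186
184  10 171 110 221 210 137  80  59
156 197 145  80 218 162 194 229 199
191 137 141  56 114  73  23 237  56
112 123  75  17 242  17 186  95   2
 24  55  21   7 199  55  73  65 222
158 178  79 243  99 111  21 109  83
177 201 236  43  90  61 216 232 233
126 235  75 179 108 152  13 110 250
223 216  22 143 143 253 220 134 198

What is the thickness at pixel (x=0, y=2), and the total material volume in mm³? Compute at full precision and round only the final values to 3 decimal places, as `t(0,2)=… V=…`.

t(0,2)=2.283 V=267.359

span = t_max - t_min = 2.87 - 0.76 = 2.110
L(0,2) = 184, L_eff = 1 - 184/255 = 0.278431 (inverted)
t(0,2) = 2.87 - 2.110·0.278431 = 2.283
Σt over all 11·9 pixels = 1164139/6375 ≈ 182.6100392
V = pitch²·Σt = 1.21²·1164139/6375 = 267.359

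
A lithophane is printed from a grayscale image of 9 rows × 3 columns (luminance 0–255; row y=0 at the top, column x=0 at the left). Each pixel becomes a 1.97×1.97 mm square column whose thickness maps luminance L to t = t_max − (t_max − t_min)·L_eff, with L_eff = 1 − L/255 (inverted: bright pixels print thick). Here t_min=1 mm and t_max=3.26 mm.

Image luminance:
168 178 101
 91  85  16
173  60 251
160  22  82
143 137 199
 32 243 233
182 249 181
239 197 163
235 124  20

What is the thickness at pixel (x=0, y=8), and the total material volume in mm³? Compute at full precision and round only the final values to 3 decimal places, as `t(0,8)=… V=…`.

t(0,8)=3.083 V=241.128

span = t_max - t_min = 3.26 - 1 = 2.260
L(0,8) = 235, L_eff = 1 - 235/255 = 0.078431 (inverted)
t(0,8) = 3.26 - 2.260·0.078431 = 3.083
Σt over all 9·3 pixels = 396091/6375 ≈ 62.1319216
V = pitch²·Σt = 1.97²·396091/6375 = 241.128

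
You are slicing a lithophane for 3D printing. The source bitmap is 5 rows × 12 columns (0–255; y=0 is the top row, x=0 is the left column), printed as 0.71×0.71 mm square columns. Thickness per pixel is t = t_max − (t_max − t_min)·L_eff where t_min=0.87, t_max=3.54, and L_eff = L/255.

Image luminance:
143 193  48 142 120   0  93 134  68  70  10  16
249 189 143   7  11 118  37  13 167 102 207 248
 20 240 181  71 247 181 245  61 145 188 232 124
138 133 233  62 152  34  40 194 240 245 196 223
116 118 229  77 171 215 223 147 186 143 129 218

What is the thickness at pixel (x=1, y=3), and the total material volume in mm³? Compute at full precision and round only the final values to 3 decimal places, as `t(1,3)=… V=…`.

span = t_max - t_min = 3.54 - 0.87 = 2.670
L(1,3) = 133, L_eff = 133/255 = 0.521569
t(1,3) = 3.54 - 2.670·0.521569 = 2.147
Σt over all 5·12 pixels = 42579/340 ≈ 125.2323529
V = pitch²·Σt = 0.71²·42579/340 = 63.130

t(1,3)=2.147 V=63.130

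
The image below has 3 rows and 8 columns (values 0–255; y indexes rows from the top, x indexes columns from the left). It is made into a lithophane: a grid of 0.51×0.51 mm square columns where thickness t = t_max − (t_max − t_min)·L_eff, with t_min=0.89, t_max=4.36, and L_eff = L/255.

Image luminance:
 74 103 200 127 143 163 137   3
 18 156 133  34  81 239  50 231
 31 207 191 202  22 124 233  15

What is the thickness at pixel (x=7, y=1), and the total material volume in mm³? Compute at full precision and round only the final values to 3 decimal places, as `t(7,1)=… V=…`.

t(7,1)=1.217 V=16.892

span = t_max - t_min = 4.36 - 0.89 = 3.470
L(7,1) = 231, L_eff = 231/255 = 0.905882
t(7,1) = 4.36 - 3.470·0.905882 = 1.217
Σt over all 3·8 pixels = 1656121/25500 ≈ 64.9459216
V = pitch²·Σt = 0.51²·1656121/25500 = 16.892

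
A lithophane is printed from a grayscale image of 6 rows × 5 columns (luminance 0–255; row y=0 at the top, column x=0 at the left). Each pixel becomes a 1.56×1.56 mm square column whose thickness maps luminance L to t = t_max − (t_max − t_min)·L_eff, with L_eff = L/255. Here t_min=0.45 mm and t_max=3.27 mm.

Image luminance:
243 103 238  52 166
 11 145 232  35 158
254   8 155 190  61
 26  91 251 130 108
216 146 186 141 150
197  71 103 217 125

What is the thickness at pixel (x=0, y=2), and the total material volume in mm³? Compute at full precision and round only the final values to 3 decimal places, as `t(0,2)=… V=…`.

span = t_max - t_min = 3.27 - 0.45 = 2.820
L(0,2) = 254, L_eff = 254/255 = 0.996078
t(0,2) = 3.27 - 2.820·0.996078 = 0.461
Σt over all 6·5 pixels = 109551/2125 ≈ 51.5534118
V = pitch²·Σt = 1.56²·109551/2125 = 125.460

t(0,2)=0.461 V=125.460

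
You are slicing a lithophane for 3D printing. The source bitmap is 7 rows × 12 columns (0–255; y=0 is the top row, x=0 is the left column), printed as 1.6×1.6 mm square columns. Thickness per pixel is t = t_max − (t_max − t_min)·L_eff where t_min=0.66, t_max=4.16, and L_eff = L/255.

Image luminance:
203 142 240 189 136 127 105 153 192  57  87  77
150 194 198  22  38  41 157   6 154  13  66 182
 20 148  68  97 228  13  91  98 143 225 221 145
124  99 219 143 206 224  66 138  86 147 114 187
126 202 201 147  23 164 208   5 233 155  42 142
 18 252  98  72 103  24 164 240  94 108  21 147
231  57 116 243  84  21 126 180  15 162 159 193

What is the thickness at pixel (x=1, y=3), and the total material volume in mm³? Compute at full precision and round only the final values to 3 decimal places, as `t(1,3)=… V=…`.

t(1,3)=2.801 V=516.665

span = t_max - t_min = 4.16 - 0.66 = 3.500
L(1,3) = 99, L_eff = 99/255 = 0.388235
t(1,3) = 4.16 - 3.500·0.388235 = 2.801
Σt over all 7·12 pixels = 171549/850 ≈ 201.8223529
V = pitch²·Σt = 1.6²·171549/850 = 516.665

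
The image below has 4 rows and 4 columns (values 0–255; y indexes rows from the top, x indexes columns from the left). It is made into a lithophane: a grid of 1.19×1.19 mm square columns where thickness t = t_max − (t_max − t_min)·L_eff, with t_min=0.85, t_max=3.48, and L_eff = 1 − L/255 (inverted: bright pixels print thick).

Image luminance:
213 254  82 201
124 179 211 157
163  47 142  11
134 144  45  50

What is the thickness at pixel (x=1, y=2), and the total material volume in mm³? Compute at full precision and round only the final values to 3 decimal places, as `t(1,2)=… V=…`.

span = t_max - t_min = 3.48 - 0.85 = 2.630
L(1,2) = 47, L_eff = 1 - 47/255 = 0.815686 (inverted)
t(1,2) = 3.48 - 2.630·0.815686 = 1.335
Σt over all 4·4 pixels = 304697/8500 ≈ 35.8467059
V = pitch²·Σt = 1.19²·304697/8500 = 50.763

t(1,2)=1.335 V=50.763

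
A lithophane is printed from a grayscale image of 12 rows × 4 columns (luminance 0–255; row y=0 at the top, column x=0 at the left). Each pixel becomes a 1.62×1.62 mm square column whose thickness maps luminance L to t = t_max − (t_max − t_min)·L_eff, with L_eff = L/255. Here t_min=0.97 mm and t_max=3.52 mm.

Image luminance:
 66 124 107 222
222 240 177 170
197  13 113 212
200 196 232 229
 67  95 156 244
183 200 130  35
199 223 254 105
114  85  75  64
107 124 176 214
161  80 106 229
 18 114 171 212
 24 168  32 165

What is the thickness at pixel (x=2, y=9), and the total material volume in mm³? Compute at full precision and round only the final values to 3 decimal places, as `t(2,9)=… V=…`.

t(2,9)=2.460 V=258.398

span = t_max - t_min = 3.52 - 0.97 = 2.550
L(2,9) = 106, L_eff = 106/255 = 0.415686
t(2,9) = 3.52 - 2.550·0.415686 = 2.460
Σt over all 12·4 pixels = 98.46
V = pitch²·Σt = 1.62²·98.46 = 258.398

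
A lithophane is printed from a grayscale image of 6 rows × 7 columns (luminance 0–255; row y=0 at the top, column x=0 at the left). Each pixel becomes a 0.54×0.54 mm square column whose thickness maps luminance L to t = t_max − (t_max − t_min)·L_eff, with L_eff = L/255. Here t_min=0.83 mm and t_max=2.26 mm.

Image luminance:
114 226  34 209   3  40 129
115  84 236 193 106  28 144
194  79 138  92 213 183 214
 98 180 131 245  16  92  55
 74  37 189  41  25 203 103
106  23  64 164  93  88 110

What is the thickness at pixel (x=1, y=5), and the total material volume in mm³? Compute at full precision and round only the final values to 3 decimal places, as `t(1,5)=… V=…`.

span = t_max - t_min = 2.26 - 0.83 = 1.430
L(1,5) = 23, L_eff = 23/255 = 0.090196
t(1,5) = 2.26 - 1.430·0.090196 = 2.131
Σt over all 6·7 pixels = 572729/8500 ≈ 67.3798824
V = pitch²·Σt = 0.54²·572729/8500 = 19.648

t(1,5)=2.131 V=19.648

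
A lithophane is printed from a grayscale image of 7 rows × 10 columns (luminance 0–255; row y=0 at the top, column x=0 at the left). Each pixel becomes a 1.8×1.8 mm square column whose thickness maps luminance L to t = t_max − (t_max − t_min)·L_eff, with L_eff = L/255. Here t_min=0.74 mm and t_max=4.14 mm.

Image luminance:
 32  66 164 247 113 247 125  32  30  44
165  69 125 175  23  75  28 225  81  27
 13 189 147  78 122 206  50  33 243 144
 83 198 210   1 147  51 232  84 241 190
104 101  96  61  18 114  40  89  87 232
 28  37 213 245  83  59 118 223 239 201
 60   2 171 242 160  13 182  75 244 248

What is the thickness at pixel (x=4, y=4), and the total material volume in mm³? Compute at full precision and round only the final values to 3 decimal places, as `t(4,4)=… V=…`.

t(4,4)=3.900 V=570.024

span = t_max - t_min = 4.14 - 0.74 = 3.400
L(4,4) = 18, L_eff = 18/255 = 0.070588
t(4,4) = 4.14 - 3.400·0.070588 = 3.900
Σt over all 7·10 pixels = 2639/15 ≈ 175.9333333
V = pitch²·Σt = 1.8²·2639/15 = 570.024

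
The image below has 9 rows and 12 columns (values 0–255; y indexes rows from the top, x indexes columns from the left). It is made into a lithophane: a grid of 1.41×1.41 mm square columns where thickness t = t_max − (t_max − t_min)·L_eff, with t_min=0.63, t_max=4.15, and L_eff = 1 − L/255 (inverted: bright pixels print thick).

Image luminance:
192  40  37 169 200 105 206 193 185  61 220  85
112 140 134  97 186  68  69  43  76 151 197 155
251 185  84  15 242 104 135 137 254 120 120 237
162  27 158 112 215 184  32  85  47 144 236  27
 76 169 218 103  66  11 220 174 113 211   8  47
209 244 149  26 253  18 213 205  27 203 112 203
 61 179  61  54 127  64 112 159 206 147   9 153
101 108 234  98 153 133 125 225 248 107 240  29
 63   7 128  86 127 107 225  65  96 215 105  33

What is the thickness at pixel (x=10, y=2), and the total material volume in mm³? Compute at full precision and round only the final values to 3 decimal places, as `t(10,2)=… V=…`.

span = t_max - t_min = 4.15 - 0.63 = 3.520
L(10,2) = 120, L_eff = 1 - 120/255 = 0.529412 (inverted)
t(10,2) = 4.15 - 3.520·0.529412 = 2.286
Σt over all 9·12 pixels = 1674731/6375 ≈ 262.7029020
V = pitch²·Σt = 1.41²·1674731/6375 = 522.280

t(10,2)=2.286 V=522.280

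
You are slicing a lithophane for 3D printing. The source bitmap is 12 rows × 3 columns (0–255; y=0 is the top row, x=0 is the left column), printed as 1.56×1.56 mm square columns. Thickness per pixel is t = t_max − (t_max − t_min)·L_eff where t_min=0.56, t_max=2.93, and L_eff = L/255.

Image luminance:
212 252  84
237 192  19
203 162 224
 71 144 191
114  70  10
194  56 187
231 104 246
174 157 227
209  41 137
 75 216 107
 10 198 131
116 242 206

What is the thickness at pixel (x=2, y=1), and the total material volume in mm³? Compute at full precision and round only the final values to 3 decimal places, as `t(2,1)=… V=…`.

span = t_max - t_min = 2.93 - 0.56 = 2.370
L(2,1) = 19, L_eff = 19/255 = 0.074510
t(2,1) = 2.93 - 2.370·0.074510 = 2.753
Σt over all 12·3 pixels = 466109/8500 ≈ 54.8363529
V = pitch²·Σt = 1.56²·466109/8500 = 133.450

t(2,1)=2.753 V=133.450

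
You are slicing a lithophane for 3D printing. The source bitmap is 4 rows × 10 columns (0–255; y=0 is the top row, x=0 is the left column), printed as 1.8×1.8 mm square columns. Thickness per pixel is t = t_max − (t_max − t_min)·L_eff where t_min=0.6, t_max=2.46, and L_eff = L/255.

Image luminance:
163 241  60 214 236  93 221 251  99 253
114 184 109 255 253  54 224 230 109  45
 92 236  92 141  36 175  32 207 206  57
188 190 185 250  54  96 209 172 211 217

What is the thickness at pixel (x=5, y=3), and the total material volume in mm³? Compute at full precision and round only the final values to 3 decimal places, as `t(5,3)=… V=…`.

span = t_max - t_min = 2.46 - 0.6 = 1.860
L(5,3) = 96, L_eff = 96/255 = 0.376471
t(5,3) = 2.46 - 1.860·0.376471 = 1.760
Σt over all 4·10 pixels = 109063/2125 ≈ 51.3237647
V = pitch²·Σt = 1.8²·109063/2125 = 166.289

t(5,3)=1.760 V=166.289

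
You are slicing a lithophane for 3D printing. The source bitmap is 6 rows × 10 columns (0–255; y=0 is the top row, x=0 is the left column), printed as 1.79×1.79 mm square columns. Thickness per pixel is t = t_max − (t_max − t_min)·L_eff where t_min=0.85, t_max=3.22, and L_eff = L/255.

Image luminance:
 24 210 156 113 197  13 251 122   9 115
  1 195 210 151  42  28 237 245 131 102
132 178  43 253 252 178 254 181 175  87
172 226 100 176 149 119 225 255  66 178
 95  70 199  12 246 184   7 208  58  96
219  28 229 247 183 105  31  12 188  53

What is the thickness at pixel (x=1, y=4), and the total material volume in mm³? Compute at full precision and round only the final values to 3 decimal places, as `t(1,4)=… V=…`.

span = t_max - t_min = 3.22 - 0.85 = 2.370
L(1,4) = 70, L_eff = 70/255 = 0.274510
t(1,4) = 3.22 - 2.370·0.274510 = 2.569
Σt over all 6·10 pixels = 976941/8500 ≈ 114.9342353
V = pitch²·Σt = 1.79²·976941/8500 = 368.261

t(1,4)=2.569 V=368.261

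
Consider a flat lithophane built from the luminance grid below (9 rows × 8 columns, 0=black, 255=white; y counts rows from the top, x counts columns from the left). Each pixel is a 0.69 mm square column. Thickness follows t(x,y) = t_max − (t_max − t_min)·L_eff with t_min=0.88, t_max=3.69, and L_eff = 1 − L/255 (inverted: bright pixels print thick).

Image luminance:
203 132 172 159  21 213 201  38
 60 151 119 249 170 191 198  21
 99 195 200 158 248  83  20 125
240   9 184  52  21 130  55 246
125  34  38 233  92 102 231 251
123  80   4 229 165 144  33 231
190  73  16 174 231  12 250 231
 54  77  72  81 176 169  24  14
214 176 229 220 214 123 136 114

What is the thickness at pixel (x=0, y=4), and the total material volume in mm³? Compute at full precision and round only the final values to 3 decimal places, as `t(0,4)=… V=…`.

t(0,4)=2.257 V=81.308

span = t_max - t_min = 3.69 - 0.88 = 2.810
L(0,4) = 125, L_eff = 1 - 125/255 = 0.509804 (inverted)
t(0,4) = 3.69 - 2.810·0.509804 = 2.257
Σt over all 9·8 pixels = 1088717/6375 ≈ 170.7791373
V = pitch²·Σt = 0.69²·1088717/6375 = 81.308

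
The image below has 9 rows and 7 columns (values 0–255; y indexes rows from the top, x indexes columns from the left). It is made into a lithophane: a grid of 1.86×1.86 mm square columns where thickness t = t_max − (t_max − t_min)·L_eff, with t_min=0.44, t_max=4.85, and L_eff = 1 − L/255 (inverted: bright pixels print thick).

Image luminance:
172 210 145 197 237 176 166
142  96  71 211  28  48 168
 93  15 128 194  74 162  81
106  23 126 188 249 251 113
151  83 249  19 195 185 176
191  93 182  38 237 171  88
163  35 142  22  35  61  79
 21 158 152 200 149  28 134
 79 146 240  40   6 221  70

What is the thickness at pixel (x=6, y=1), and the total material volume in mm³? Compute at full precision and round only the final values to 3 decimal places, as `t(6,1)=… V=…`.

span = t_max - t_min = 4.85 - 0.44 = 4.410
L(6,1) = 168, L_eff = 1 - 168/255 = 0.341176 (inverted)
t(6,1) = 4.85 - 4.410·0.341176 = 3.345
Σt over all 9·7 pixels = 167.958
V = pitch²·Σt = 1.86²·167.958 = 581.067

t(6,1)=3.345 V=581.067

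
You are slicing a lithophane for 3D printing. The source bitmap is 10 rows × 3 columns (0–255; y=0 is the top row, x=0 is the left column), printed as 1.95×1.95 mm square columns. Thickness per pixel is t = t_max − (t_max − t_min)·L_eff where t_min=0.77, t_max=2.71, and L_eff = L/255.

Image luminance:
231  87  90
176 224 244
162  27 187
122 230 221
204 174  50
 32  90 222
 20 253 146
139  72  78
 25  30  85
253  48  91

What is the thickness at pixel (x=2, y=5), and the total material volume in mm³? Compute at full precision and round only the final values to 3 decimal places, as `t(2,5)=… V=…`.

span = t_max - t_min = 2.71 - 0.77 = 1.940
L(2,5) = 222, L_eff = 222/255 = 0.870588
t(2,5) = 2.71 - 1.940·0.870588 = 1.021
Σt over all 10·3 pixels = 323657/6375 ≈ 50.7697255
V = pitch²·Σt = 1.95²·323657/6375 = 193.052

t(2,5)=1.021 V=193.052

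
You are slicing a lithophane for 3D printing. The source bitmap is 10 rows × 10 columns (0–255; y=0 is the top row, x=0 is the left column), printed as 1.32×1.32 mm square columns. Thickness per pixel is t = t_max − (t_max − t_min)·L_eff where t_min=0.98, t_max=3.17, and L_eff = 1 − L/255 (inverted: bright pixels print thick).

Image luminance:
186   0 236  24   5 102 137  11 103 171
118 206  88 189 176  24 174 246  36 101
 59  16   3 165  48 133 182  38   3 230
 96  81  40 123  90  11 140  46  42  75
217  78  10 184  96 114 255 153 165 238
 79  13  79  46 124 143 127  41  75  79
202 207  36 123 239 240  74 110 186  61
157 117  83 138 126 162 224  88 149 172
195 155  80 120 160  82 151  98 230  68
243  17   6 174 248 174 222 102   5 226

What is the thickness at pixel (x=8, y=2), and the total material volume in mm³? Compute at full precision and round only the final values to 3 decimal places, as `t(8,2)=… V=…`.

t(8,2)=1.006 V=349.128

span = t_max - t_min = 3.17 - 0.98 = 2.190
L(8,2) = 3, L_eff = 1 - 3/255 = 0.988235 (inverted)
t(8,2) = 3.17 - 2.190·0.988235 = 1.006
Σt over all 10·10 pixels = 85158/425 ≈ 200.3717647
V = pitch²·Σt = 1.32²·85158/425 = 349.128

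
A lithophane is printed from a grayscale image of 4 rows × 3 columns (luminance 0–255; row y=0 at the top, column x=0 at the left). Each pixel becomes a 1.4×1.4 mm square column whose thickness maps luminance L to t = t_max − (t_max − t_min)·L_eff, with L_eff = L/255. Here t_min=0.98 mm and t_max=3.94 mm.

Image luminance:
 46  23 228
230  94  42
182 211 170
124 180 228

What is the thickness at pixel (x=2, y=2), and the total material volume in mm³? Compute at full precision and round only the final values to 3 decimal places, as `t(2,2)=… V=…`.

span = t_max - t_min = 3.94 - 0.98 = 2.960
L(2,2) = 170, L_eff = 170/255 = 0.666667
t(2,2) = 3.94 - 2.960·0.666667 = 1.967
Σt over all 4·3 pixels = 57106/2125 ≈ 26.8734118
V = pitch²·Σt = 1.4²·57106/2125 = 52.672

t(2,2)=1.967 V=52.672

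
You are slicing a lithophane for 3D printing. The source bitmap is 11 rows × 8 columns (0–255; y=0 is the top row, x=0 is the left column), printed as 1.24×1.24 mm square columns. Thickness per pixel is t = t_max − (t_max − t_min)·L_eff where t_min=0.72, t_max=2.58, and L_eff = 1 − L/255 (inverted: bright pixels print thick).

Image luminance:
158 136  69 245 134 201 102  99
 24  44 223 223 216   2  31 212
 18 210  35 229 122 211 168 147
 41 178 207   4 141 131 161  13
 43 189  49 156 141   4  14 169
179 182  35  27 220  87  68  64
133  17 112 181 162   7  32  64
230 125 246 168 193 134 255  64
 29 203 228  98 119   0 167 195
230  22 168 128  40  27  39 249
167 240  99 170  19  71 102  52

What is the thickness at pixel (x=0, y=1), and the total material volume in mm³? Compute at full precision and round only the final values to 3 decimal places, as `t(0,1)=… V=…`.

t(0,1)=0.895 V=217.955

span = t_max - t_min = 2.58 - 0.72 = 1.860
L(0,1) = 24, L_eff = 1 - 24/255 = 0.905882 (inverted)
t(0,1) = 2.58 - 1.860·0.905882 = 0.895
Σt over all 11·8 pixels = 602437/4250 ≈ 141.7498824
V = pitch²·Σt = 1.24²·602437/4250 = 217.955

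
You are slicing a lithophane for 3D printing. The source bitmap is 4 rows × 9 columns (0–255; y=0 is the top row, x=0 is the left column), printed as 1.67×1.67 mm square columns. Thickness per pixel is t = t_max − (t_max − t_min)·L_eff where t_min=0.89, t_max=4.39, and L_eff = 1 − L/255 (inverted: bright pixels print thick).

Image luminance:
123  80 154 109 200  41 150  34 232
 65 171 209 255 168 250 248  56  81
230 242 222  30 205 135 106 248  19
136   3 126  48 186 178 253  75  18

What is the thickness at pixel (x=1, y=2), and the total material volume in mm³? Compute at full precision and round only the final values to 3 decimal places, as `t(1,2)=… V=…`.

t(1,2)=4.212 V=284.043

span = t_max - t_min = 4.39 - 0.89 = 3.500
L(1,2) = 242, L_eff = 1 - 242/255 = 0.050980 (inverted)
t(1,2) = 4.39 - 3.500·0.050980 = 4.212
Σt over all 4·9 pixels = 129856/1275 ≈ 101.8478431
V = pitch²·Σt = 1.67²·129856/1275 = 284.043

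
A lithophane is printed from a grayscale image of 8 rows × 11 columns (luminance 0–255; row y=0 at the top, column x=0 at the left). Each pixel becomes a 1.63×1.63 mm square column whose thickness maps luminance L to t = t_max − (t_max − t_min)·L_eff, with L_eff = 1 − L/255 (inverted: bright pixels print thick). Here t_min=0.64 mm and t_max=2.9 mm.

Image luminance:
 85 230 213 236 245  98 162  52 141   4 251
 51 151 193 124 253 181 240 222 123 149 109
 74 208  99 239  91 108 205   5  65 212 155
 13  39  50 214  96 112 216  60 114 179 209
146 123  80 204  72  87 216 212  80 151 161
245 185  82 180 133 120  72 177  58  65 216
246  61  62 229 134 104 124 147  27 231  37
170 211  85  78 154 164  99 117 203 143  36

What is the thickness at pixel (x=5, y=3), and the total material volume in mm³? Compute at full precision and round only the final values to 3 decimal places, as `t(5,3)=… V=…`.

span = t_max - t_min = 2.9 - 0.64 = 2.260
L(5,3) = 112, L_eff = 1 - 112/255 = 0.560784 (inverted)
t(5,3) = 2.9 - 2.260·0.560784 = 1.633
Σt over all 8·11 pixels = 2097019/12750 ≈ 164.4720784
V = pitch²·Σt = 1.63²·2097019/12750 = 436.986

t(5,3)=1.633 V=436.986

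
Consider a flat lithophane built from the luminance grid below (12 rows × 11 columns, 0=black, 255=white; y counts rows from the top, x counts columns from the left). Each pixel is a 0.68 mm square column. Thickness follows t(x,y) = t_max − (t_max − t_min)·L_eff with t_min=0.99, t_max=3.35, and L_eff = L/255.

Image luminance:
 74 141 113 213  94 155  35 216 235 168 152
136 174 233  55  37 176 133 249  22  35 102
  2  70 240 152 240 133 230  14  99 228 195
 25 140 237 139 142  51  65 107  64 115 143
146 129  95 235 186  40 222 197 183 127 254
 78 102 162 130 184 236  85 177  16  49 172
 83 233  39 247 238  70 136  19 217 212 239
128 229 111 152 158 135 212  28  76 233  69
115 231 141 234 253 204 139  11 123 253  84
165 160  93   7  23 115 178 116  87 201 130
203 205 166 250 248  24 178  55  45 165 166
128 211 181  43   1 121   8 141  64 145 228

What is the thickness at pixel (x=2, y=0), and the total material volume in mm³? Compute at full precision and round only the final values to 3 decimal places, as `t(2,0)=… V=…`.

t(2,0)=2.304 V=126.215

span = t_max - t_min = 3.35 - 0.99 = 2.360
L(2,0) = 113, L_eff = 113/255 = 0.443137
t(2,0) = 3.35 - 2.360·0.443137 = 2.304
Σt over all 12·11 pixels = 1740092/6375 ≈ 272.9556078
V = pitch²·Σt = 0.68²·1740092/6375 = 126.215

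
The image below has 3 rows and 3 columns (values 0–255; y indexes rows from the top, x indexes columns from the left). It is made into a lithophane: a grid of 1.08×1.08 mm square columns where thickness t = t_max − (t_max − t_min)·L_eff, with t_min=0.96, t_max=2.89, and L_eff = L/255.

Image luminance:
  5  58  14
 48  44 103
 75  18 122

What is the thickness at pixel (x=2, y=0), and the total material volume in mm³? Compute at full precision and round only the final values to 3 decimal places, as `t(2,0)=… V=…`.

t(2,0)=2.784 V=26.039

span = t_max - t_min = 2.89 - 0.96 = 1.930
L(2,0) = 14, L_eff = 14/255 = 0.054902
t(2,0) = 2.89 - 1.930·0.054902 = 2.784
Σt over all 3·3 pixels = 142316/6375 ≈ 22.3240784
V = pitch²·Σt = 1.08²·142316/6375 = 26.039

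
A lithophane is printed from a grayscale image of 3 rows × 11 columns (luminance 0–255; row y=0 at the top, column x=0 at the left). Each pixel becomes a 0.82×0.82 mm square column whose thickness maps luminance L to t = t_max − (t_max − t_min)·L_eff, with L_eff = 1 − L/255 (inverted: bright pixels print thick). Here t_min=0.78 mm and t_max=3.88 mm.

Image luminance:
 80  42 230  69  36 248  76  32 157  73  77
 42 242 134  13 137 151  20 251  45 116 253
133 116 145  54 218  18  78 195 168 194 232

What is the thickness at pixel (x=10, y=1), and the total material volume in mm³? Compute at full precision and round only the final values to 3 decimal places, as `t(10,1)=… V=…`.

t(10,1)=3.856 V=50.618

span = t_max - t_min = 3.88 - 0.78 = 3.100
L(10,1) = 253, L_eff = 1 - 253/255 = 0.007843 (inverted)
t(10,1) = 3.88 - 3.100·0.007843 = 3.856
Σt over all 3·11 pixels = 95981/1275 ≈ 75.2792157
V = pitch²·Σt = 0.82²·95981/1275 = 50.618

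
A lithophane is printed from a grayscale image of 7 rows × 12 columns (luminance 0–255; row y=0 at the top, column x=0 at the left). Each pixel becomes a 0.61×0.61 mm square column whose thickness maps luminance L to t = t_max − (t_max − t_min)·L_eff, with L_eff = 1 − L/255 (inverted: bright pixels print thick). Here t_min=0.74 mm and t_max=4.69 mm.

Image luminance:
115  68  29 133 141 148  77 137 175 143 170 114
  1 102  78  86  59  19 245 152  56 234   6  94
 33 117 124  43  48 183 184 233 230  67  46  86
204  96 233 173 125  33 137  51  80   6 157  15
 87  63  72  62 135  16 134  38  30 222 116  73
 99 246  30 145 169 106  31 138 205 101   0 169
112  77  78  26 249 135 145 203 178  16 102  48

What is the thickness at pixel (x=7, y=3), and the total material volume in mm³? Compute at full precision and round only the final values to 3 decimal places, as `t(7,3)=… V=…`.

span = t_max - t_min = 4.69 - 0.74 = 3.950
L(7,3) = 51, L_eff = 1 - 51/255 = 0.800000 (inverted)
t(7,3) = 4.69 - 3.950·0.800000 = 1.530
Σt over all 7·12 pixels = 519617/2550 ≈ 203.7713725
V = pitch²·Σt = 0.61²·519617/2550 = 75.823

t(7,3)=1.530 V=75.823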